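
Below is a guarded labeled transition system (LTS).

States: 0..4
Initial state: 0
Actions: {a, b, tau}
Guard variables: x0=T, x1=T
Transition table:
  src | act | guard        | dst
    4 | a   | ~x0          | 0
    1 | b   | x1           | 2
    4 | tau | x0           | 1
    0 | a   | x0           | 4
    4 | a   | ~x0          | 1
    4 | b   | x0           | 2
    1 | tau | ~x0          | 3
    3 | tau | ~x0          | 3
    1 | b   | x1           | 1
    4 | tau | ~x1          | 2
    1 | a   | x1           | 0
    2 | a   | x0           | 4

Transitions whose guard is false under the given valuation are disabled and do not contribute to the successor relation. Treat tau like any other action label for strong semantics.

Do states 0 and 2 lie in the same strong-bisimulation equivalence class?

Answer: BISIMILAR

Analysis:
Bisimulation quotient by refinement:
  round 0: {{0,1,2,3,4}}
  round 1: {{0,2},{1},{3},{4}}
Fixed point at round 2; 4 class(es).
class of 0: {0,2}; class of 2: {0,2}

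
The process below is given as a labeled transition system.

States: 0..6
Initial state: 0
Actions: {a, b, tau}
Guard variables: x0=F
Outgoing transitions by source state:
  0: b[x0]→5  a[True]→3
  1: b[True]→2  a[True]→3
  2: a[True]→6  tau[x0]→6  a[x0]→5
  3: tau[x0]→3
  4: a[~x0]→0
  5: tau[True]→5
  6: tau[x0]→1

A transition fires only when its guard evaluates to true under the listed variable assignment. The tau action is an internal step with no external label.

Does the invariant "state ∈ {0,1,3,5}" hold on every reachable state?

Answer: INVARIANT HOLDS

Analysis:
Allowed set {0,1,3,5}
Reach set: {0,3}
  0: safe
  3: safe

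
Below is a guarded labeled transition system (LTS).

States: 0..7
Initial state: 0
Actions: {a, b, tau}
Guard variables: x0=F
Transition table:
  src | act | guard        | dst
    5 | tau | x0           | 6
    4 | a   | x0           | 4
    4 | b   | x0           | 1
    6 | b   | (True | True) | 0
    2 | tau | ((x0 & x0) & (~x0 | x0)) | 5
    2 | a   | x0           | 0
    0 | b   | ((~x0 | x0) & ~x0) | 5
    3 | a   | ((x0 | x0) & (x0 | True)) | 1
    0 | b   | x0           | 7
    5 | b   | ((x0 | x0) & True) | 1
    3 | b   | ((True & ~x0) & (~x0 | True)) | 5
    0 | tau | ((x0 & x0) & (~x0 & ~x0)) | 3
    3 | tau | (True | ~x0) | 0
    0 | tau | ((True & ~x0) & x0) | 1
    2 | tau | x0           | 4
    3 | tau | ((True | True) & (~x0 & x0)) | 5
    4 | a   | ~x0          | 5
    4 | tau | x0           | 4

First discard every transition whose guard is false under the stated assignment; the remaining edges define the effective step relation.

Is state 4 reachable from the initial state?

Guard filter leaves 5 enabled edge(s).
L0 = {0}
L1 = {5}  total {0,5}
R = {0,5}

Answer: UNREACHABLE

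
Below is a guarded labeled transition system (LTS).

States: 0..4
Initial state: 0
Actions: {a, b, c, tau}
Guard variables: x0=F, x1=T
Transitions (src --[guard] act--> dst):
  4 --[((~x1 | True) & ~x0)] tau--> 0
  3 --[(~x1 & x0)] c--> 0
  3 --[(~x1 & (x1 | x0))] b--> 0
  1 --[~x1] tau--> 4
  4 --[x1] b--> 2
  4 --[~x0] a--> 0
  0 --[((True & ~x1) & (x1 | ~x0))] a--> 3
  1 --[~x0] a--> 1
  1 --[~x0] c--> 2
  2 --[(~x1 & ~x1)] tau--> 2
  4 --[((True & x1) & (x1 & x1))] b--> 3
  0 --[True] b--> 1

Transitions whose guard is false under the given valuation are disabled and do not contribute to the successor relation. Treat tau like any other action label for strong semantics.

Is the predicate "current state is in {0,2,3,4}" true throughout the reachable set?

Safe = {0,2,3,4}
Reach set: {0,1,2}
  0: ok
  1: VIOLATES
  2: ok
witness against invariant: b → 1

Answer: INVARIANT VIOLATED at state 1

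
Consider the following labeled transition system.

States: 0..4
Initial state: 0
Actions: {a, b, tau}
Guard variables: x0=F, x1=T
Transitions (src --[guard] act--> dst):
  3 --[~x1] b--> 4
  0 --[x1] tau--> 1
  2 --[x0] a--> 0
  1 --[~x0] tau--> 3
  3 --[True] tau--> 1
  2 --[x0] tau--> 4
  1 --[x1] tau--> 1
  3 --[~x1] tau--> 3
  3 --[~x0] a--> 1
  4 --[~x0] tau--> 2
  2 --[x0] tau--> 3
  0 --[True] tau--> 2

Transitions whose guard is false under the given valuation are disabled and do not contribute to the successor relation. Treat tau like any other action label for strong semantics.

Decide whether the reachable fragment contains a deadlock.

Answer: DEADLOCK at state 2

Analysis:
Reach set: {0,1,2,3}
  0: tau→1  tau→2  [2 exit(s)]
  1: tau→1  tau→3  [2 exit(s)]
  2: ∅  [deadlock]
  3: a→1  tau→1  [2 exit(s)]
Path to 2: tau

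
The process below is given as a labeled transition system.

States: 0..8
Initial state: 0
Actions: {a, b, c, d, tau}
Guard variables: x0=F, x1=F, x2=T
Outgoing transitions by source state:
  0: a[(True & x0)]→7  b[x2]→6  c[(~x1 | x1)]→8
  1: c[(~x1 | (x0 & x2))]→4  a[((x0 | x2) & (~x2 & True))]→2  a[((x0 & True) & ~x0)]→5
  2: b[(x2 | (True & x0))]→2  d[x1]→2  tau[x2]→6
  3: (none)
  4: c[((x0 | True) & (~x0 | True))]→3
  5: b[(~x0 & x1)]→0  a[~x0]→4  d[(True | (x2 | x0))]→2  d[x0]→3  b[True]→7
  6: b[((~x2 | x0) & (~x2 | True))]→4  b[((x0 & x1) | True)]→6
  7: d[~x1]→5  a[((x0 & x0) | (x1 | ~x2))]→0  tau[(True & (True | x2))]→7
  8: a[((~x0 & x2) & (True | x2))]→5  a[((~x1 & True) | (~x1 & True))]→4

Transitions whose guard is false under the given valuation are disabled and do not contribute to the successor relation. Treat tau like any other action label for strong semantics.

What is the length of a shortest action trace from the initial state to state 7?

BFS to 7:
  L0 = {0}
  L1 = {6,8}
  L2 = {4,5}
  L3 = {2,3,7}
7 enters at depth 3; path c·a·b

Answer: 3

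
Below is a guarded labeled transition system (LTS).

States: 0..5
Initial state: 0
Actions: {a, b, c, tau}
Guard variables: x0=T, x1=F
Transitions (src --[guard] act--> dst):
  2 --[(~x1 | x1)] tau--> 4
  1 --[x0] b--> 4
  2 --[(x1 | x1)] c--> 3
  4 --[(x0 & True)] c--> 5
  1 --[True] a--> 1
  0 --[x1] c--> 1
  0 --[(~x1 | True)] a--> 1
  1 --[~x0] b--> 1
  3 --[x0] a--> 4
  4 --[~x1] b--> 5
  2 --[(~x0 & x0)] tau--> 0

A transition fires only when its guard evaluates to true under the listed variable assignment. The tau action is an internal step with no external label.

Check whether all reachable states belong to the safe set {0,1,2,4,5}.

Safe = {0,1,2,4,5}
R = {0,1,4,5}
  0: safe
  1: safe
  4: safe
  5: safe

Answer: INVARIANT HOLDS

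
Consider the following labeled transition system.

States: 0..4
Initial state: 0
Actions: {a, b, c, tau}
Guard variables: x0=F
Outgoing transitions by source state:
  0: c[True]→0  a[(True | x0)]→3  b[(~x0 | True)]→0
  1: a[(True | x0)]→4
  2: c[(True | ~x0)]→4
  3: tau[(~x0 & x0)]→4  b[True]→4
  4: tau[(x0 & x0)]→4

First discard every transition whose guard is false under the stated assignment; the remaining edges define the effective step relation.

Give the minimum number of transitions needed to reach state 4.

Answer: 2

Analysis:
Breadth-first toward 4:
  depth 0: {0}
  depth 1: {3}
  depth 2: {4}
4 enters at depth 2; path a·b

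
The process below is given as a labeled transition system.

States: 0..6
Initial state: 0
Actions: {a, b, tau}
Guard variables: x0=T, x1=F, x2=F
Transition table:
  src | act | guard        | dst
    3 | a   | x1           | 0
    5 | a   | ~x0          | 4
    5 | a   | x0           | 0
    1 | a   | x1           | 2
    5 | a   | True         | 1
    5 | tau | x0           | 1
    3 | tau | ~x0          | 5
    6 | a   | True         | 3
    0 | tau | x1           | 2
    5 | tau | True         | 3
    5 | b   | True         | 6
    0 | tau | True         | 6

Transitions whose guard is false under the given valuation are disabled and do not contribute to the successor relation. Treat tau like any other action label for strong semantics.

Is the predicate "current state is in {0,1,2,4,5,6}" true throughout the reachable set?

Answer: INVARIANT VIOLATED at state 3

Trace:
Allowed set {0,1,2,4,5,6}
Reachable = {0,3,6}
  0: ok
  3: VIOLATES
  6: ok
witness against invariant: tau·a → 3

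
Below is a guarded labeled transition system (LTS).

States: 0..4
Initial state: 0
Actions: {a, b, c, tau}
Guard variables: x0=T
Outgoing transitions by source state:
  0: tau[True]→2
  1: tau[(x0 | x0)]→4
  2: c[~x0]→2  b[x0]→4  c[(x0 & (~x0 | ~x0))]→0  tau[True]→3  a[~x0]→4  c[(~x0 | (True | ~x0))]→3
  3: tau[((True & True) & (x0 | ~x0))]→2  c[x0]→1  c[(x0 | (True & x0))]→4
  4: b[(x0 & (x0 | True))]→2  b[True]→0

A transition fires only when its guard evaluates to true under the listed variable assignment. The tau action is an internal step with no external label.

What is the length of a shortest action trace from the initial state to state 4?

Breadth-first toward 4:
  depth 0: {0}
  depth 1: {2}
  depth 2: {3,4}
first hit 4 at d=2 via tau·b

Answer: 2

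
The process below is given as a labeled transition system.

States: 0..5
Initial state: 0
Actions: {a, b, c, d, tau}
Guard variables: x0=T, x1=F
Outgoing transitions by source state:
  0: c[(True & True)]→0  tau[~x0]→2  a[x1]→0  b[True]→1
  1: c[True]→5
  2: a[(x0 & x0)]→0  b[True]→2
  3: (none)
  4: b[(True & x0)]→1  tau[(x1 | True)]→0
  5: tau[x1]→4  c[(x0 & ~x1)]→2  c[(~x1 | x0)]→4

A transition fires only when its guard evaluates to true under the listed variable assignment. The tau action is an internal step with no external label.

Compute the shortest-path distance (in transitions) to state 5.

Answer: 2

Trace:
BFS to 5:
  Layer 0: {0}
  Layer 1: {1}
  Layer 2: {5}
first hit 5 at d=2 via b·c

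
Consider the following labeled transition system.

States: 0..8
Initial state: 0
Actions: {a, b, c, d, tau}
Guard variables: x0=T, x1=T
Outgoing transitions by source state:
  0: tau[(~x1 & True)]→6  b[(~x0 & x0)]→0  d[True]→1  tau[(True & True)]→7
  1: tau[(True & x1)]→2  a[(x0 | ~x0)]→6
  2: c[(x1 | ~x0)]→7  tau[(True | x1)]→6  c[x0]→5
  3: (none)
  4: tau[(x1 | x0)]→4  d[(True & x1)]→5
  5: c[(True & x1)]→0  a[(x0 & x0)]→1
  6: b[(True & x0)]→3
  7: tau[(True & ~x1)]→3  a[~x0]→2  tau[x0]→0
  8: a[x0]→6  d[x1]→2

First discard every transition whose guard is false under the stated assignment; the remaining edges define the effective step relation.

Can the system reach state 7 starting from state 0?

Answer: REACHABLE

Analysis:
Guard filter leaves 15 enabled edge(s).
Layer 0: {0}
Layer 1: {1,7}  now seen {0,1,7}
Layer 2: {2,6}  now seen {0,1,2,6,7}
Layer 3: {3,5}  now seen {0,1,2,3,5,6,7}
R = {0,1,2,3,5,6,7}
witness 7: tau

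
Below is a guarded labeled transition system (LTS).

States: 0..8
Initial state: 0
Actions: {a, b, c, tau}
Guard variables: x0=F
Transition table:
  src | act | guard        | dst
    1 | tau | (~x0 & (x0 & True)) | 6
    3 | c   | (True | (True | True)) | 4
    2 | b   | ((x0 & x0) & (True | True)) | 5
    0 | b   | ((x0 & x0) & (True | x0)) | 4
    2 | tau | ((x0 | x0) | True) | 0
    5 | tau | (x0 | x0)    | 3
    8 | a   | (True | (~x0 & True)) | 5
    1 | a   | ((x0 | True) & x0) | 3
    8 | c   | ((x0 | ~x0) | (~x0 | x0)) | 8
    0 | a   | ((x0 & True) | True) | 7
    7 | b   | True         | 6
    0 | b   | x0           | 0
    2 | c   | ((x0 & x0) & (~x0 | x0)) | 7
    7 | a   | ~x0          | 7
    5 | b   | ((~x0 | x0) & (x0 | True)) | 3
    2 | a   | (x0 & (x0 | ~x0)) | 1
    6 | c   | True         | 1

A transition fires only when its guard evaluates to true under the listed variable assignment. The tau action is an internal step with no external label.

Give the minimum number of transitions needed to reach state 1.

Answer: 3

Working:
Breadth-first toward 1:
  L0 = {0}
  L1 = {7}
  L2 = {6}
  L3 = {1}
first hit 1 at d=3 via a·b·c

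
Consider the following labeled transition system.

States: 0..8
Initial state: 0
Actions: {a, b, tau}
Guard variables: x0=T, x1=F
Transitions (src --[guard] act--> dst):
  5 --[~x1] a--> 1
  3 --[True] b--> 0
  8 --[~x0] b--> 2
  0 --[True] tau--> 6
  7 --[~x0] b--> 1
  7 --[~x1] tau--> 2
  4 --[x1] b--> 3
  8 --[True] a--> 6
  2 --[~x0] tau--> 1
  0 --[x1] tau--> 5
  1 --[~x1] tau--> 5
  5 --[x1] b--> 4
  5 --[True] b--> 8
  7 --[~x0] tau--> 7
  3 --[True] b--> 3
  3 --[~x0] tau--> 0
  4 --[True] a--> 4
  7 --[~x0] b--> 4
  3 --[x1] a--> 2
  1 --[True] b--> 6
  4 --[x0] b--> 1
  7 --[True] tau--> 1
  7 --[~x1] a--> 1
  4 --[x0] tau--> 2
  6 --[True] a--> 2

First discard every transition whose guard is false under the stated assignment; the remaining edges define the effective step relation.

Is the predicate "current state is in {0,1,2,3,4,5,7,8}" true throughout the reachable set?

Answer: INVARIANT VIOLATED at state 6

Working:
Allowed set {0,1,2,3,4,5,7,8}
Reachable = {0,2,6}
  0: ok
  2: ok
  6: VIOLATES
witness against invariant: tau → 6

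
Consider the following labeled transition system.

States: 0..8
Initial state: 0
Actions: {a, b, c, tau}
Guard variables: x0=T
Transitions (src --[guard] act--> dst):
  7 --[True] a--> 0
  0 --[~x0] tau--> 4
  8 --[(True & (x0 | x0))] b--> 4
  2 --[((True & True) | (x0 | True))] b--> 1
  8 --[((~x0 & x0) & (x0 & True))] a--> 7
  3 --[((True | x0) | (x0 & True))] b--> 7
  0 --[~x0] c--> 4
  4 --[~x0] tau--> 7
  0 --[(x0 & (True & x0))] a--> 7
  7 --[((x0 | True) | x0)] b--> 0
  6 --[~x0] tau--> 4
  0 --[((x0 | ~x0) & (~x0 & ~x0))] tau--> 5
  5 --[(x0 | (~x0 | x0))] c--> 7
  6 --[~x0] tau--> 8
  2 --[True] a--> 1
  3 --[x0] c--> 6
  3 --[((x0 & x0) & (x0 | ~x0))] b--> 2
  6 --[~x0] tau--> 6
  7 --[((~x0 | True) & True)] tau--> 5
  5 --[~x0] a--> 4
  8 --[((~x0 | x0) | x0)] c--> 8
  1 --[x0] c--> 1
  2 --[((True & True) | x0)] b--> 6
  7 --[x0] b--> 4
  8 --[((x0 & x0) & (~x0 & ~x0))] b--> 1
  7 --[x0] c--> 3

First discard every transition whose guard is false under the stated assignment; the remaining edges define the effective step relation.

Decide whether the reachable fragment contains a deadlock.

Reach set: {0,1,2,3,4,5,6,7}
  0: a→7  [1 out]
  1: c→1  [1 out]
  2: a→1  b→1  b→6  [3 out]
  3: b→2  b→7  c→6  [3 out]
  4: ∅  [deadlock]
  5: c→7  [1 out]
  6: ∅  [deadlock]
  7: a→0  b→0  b→4  c→3  tau→5  [5 out]
trace reaching 4: a·b

Answer: DEADLOCK at state 4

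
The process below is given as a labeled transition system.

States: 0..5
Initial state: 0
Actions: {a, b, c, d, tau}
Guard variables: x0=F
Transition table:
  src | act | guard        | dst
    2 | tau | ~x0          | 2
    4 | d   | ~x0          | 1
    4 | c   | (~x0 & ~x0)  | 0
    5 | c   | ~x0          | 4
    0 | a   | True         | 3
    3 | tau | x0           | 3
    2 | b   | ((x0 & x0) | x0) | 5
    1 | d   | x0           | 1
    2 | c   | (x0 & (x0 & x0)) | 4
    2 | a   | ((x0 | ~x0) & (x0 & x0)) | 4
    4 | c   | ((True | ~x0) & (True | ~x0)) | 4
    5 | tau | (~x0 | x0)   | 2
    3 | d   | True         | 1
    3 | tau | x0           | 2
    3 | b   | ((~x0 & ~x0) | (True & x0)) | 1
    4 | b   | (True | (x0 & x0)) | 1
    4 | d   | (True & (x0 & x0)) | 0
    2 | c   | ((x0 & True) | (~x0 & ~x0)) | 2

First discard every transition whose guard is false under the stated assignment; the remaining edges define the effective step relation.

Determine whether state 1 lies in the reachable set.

Guard filter leaves 11 enabled edge(s).
L0 = {0}
L1 = {3}  cumulative {0,3}
L2 = {1}  cumulative {0,1,3}
Reach set: {0,1,3}
trace reaching 1: a·d

Answer: REACHABLE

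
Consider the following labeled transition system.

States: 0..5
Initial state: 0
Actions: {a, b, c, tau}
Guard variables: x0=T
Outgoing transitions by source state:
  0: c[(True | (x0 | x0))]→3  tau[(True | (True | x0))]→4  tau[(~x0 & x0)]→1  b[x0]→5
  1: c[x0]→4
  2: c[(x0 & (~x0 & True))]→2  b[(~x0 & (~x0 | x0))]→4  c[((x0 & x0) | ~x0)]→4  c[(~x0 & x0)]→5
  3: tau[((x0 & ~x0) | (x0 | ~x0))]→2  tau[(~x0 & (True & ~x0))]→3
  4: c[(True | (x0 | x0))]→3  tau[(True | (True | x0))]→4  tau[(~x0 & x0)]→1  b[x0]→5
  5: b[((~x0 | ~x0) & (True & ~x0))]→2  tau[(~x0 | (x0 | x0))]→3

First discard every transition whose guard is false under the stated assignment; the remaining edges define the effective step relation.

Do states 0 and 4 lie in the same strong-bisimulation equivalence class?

Refine partition for ~:
  π0 = {{0,1,2,3,4,5}}
  π1 = {{0,4},{1,2},{3,5}}
  π2 = {{0,4},{1,2},{3},{5}}
Fixed point at round 3; 4 class(es).
0∈{0,4}, 4∈{0,4}

Answer: BISIMILAR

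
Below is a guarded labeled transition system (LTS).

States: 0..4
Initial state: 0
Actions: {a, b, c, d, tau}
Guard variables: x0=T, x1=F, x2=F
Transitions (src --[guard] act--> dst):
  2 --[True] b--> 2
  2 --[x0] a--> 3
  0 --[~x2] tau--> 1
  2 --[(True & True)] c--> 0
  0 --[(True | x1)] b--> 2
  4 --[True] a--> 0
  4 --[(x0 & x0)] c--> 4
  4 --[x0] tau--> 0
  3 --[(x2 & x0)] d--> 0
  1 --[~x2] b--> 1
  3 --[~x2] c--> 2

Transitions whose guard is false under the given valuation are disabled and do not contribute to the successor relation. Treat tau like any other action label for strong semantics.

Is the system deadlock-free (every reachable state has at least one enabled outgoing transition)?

Answer: DEADLOCK-FREE

Trace:
Reach set: {0,1,2,3}
  0: b→2  tau→1  [2 out]
  1: b→1  [1 out]
  2: a→3  b→2  c→0  [3 out]
  3: c→2  [1 out]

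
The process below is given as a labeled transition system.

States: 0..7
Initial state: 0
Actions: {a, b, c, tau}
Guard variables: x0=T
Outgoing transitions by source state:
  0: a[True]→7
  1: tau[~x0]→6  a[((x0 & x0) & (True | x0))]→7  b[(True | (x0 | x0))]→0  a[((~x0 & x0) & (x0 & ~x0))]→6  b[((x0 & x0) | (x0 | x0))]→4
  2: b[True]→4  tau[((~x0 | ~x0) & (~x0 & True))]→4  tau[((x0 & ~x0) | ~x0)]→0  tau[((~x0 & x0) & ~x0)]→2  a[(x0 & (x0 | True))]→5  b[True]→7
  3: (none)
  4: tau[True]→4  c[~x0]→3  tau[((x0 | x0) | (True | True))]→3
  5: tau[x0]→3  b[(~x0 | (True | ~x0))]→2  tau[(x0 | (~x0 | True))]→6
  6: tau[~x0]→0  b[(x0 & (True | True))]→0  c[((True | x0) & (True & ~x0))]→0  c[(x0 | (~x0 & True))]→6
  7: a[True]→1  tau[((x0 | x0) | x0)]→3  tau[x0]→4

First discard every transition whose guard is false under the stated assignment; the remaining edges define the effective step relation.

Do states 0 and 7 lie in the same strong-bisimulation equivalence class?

Refine partition for ~:
  round 0: {{0,1,2,3,4,5,6,7}}
  round 1: {{0},{1,2},{3},{4},{5},{6},{7}}
  round 2: {{0},{1},{2},{3},{4},{5},{6},{7}}
8 equivalence class(es) (converged in 3)
class of 0: {0}; class of 7: {7}

Answer: NOT BISIMILAR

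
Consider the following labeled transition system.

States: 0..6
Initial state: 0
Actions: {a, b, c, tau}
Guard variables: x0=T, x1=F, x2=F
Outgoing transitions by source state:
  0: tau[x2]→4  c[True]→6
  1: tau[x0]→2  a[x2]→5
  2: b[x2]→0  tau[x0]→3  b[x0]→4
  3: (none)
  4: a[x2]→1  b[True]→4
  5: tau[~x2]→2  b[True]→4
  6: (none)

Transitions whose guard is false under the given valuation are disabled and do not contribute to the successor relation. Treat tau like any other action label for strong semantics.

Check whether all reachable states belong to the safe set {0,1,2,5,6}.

Allowed set {0,1,2,5,6}
R = {0,6}
  0: ✓
  6: ✓

Answer: INVARIANT HOLDS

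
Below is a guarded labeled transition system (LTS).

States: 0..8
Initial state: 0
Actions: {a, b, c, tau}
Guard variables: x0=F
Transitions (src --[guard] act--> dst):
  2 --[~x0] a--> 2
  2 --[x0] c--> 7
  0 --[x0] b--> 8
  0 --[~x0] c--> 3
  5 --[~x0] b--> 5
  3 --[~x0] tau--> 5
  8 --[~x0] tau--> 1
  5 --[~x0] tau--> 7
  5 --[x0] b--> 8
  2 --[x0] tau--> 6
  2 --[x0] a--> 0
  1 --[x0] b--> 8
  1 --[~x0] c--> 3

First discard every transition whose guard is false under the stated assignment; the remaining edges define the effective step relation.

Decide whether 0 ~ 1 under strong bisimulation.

Compute ~ classes (split until stable):
  round 0: {{0,1,2,3,4,5,6,7,8}}
  round 1: {{0,1},{2},{3,8},{4,6,7},{5}}
  round 2: {{0,1},{2},{3},{4,6,7},{5},{8}}
6 equivalence class(es) (converged in 3)
0∈{0,1}, 1∈{0,1}

Answer: BISIMILAR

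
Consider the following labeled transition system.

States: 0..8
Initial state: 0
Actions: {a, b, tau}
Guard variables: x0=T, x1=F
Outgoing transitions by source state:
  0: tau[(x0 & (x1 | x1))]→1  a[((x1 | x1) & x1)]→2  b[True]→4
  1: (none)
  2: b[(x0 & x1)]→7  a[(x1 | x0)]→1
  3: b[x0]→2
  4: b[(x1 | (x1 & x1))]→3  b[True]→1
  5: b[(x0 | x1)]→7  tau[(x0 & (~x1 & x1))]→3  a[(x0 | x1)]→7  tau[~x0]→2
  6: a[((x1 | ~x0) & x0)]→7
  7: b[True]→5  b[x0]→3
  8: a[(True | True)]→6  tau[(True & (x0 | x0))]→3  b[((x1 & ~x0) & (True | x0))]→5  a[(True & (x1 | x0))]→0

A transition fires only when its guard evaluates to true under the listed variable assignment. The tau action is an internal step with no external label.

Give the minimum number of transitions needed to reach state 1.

Layered search for 1:
  Layer 0: {0}
  Layer 1: {4}
  Layer 2: {1}
1 enters at depth 2; path b·b

Answer: 2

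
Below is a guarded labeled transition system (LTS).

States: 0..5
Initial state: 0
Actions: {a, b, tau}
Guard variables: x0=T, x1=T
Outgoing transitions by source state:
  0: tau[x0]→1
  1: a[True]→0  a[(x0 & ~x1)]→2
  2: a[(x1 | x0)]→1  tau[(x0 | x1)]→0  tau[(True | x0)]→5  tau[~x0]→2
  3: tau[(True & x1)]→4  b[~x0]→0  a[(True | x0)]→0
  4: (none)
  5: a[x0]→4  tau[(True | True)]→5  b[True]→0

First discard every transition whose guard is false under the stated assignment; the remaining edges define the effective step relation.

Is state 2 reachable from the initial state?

10 transition(s) survive guard evaluation.
L0 = {0}
L1 = {1}  total {0,1}
Reachable = {0,1}

Answer: UNREACHABLE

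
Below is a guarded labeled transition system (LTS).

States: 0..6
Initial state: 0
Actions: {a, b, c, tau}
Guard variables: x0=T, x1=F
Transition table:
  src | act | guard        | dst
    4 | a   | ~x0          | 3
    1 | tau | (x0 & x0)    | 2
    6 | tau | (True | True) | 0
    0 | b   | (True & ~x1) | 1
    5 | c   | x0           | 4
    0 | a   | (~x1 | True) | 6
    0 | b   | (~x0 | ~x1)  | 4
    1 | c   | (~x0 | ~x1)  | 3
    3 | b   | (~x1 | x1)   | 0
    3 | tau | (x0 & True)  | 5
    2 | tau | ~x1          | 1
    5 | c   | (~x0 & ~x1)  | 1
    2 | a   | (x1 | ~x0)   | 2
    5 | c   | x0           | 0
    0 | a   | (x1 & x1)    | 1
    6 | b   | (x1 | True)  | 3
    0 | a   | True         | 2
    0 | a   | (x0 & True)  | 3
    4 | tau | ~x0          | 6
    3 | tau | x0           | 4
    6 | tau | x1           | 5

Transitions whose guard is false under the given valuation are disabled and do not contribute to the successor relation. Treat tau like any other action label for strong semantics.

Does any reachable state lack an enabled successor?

Answer: DEADLOCK at state 4

Working:
Reach set: {0,1,2,3,4,5,6}
  0: a→2  a→3  a→6  b→1  b→4  [deg 5]
  1: c→3  tau→2  [deg 2]
  2: tau→1  [deg 1]
  3: b→0  tau→4  tau→5  [deg 3]
  4: ∅  [deadlock]
  5: c→0  c→4  [deg 2]
  6: b→3  tau→0  [deg 2]
Path to 4: b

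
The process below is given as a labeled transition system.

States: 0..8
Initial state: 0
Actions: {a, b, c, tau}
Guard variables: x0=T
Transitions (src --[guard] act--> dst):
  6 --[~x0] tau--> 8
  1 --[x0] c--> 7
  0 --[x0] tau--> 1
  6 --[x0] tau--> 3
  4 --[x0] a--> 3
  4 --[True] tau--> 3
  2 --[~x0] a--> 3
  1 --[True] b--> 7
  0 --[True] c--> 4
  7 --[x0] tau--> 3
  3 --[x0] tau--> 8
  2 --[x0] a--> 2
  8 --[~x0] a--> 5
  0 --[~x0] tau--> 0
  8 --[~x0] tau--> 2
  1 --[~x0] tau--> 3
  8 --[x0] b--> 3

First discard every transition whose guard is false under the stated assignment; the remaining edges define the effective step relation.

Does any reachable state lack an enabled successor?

R = {0,1,3,4,7,8}
  0: c→4  tau→1  [2 out]
  1: b→7  c→7  [2 out]
  3: tau→8  [1 out]
  4: a→3  tau→3  [2 out]
  7: tau→3  [1 out]
  8: b→3  [1 out]

Answer: DEADLOCK-FREE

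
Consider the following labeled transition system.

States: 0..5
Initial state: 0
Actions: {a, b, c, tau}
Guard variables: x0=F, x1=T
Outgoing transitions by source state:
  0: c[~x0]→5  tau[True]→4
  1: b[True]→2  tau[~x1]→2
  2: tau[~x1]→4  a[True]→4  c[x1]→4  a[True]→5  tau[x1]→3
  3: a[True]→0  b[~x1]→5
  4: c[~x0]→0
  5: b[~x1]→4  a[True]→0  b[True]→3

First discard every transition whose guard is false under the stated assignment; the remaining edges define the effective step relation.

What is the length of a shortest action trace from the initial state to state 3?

Answer: 2

Analysis:
BFS to 3:
  Layer 0: {0}
  Layer 1: {4,5}
  Layer 2: {3}
3 enters at depth 2; path c·b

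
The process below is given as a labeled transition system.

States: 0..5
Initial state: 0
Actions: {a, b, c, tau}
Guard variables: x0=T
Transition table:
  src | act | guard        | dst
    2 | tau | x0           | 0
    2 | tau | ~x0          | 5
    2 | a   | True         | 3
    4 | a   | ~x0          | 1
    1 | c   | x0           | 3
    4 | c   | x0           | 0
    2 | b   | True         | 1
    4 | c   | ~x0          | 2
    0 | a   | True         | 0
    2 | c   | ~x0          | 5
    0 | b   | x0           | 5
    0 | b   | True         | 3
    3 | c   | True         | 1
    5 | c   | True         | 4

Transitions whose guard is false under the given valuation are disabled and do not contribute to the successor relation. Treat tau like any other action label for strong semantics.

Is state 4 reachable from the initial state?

After dropping false guards: 10 live edges.
depth 0: {0}
depth 1: {3,5}  now seen {0,3,5}
depth 2: {1,4}  now seen {0,1,3,4,5}
Reachable = {0,1,3,4,5}
trace reaching 4: b·c

Answer: REACHABLE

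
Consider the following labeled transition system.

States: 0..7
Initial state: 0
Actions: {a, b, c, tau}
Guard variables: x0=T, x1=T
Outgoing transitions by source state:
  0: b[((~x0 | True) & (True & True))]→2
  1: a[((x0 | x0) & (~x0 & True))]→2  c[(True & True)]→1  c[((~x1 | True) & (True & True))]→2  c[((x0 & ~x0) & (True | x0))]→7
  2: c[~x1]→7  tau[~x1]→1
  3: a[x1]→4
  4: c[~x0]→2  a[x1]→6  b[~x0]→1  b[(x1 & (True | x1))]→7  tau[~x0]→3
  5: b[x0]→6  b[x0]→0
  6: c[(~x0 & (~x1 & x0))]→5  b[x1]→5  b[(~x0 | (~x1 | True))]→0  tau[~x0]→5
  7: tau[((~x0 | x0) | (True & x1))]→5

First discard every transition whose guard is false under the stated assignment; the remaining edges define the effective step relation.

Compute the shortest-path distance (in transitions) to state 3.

Layered search for 3:
  Layer 0: {0}
  Layer 1: {2}
3 never appears.

Answer: UNREACHABLE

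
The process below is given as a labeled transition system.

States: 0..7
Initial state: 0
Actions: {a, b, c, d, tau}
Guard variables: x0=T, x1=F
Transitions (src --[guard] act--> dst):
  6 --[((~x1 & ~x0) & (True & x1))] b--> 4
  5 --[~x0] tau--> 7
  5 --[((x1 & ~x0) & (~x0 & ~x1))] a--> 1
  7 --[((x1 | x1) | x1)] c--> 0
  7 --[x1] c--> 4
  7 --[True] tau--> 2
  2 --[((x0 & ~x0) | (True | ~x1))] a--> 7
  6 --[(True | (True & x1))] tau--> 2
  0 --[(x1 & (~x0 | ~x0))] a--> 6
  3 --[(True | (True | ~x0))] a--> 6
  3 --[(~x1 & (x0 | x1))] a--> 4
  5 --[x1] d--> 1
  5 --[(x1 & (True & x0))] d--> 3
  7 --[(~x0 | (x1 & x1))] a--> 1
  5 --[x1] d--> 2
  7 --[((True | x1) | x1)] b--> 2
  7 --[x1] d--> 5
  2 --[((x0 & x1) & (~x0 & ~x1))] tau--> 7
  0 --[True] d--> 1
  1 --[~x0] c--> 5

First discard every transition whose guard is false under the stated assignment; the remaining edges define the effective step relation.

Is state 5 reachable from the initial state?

Answer: UNREACHABLE

Working:
After dropping false guards: 7 live edges.
L0 = {0}
L1 = {1}  now seen {0,1}
Reach set: {0,1}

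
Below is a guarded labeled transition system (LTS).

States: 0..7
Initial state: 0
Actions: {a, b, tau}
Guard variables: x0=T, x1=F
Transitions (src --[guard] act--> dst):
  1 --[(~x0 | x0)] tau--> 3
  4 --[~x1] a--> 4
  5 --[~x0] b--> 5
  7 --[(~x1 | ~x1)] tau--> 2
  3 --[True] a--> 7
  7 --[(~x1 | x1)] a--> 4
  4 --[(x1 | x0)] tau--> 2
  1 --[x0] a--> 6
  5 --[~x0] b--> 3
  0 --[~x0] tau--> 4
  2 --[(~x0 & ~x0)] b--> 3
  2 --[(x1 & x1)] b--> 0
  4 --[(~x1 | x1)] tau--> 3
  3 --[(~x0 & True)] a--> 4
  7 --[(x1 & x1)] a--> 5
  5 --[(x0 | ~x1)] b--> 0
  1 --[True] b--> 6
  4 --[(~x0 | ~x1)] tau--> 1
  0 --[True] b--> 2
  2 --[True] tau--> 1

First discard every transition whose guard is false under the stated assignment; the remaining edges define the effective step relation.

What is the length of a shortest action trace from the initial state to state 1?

Answer: 2

Analysis:
Layered search for 1:
  L0 = {0}
  L1 = {2}
  L2 = {1}
first hit 1 at d=2 via b·tau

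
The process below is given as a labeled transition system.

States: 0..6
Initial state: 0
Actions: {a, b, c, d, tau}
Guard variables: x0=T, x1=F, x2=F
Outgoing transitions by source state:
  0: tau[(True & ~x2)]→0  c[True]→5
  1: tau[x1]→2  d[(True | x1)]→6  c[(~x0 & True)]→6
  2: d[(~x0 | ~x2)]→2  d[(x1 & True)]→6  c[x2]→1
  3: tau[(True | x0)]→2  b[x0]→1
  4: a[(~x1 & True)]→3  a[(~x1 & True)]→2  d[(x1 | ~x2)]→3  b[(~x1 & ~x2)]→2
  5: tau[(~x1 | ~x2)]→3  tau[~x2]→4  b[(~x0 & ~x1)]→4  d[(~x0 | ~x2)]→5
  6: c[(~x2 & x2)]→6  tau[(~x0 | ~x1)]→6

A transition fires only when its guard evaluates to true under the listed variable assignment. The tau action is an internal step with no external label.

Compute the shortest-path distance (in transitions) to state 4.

Breadth-first toward 4:
  Layer 0: {0}
  Layer 1: {5}
  Layer 2: {3,4}
first hit 4 at d=2 via c·tau

Answer: 2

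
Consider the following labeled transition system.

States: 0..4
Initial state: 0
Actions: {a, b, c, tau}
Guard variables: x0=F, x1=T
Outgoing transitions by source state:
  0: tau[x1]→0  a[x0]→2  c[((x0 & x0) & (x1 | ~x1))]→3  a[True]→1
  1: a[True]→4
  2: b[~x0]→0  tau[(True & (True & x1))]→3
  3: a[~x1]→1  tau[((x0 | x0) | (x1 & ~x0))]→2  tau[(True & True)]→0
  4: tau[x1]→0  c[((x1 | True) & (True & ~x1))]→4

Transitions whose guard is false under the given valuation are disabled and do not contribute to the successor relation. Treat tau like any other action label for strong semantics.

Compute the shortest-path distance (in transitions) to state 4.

Answer: 2

Analysis:
Breadth-first toward 4:
  depth 0: {0}
  depth 1: {1}
  depth 2: {4}
4 enters at depth 2; path a·a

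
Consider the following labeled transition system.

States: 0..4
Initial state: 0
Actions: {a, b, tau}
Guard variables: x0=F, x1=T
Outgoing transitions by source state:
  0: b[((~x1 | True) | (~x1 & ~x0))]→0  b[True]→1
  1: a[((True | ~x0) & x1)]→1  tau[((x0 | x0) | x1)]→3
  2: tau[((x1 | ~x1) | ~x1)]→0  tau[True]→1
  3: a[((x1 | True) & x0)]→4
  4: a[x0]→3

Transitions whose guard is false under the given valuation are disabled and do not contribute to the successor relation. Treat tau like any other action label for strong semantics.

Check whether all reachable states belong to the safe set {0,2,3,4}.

Answer: INVARIANT VIOLATED at state 1

Working:
Allowed set {0,2,3,4}
Reachable = {0,1,3}
  0: ok
  1: outside
  3: ok
reach 1 via b — violates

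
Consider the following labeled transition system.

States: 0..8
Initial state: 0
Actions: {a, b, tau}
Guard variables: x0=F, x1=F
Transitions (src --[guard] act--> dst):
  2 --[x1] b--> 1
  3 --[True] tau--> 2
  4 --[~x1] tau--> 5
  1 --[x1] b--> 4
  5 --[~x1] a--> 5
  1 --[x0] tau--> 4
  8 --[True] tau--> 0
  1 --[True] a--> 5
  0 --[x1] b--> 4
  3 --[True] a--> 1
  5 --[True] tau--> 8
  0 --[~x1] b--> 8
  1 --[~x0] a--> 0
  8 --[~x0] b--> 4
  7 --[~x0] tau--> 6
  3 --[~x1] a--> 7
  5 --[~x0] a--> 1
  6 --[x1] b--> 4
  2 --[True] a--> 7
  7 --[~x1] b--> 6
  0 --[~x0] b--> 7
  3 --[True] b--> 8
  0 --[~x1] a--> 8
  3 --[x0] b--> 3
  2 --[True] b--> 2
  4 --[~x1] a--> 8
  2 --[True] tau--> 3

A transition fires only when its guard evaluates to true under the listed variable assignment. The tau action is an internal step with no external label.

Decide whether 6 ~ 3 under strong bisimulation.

Refine partition for ~:
  π0 = {{0,1,2,3,4,5,6,7,8}}
  π1 = {{0},{1},{2,3},{4,5},{6},{7,8}}
  π2 = {{0},{1},{2},{3},{4},{5},{6},{7},{8}}
Fixed point at round 3; 9 class(es).
6∈{6}, 3∈{3}

Answer: NOT BISIMILAR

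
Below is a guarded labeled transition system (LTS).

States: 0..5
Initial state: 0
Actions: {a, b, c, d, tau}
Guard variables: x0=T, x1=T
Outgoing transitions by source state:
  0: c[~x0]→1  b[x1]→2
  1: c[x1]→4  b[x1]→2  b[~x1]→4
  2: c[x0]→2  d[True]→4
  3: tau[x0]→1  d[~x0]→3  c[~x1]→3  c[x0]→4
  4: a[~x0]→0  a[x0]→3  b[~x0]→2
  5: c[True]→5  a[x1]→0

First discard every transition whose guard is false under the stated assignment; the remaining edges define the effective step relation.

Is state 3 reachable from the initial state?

10 transition(s) survive guard evaluation.
Layer 0: {0}
Layer 1: {2}  total {0,2}
Layer 2: {4}  total {0,2,4}
Layer 3: {3}  total {0,2,3,4}
Layer 4: {1}  total {0,1,2,3,4}
R = {0,1,2,3,4}
witness 3: b·d·a

Answer: REACHABLE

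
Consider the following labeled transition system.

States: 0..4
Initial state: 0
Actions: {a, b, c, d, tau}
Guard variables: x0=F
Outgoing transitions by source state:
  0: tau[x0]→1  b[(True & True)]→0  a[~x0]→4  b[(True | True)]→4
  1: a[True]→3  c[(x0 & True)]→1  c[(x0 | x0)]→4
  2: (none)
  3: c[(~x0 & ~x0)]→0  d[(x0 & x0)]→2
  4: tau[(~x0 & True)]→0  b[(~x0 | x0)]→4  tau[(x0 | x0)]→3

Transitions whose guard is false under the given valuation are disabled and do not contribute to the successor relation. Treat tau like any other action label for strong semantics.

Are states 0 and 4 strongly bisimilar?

Answer: NOT BISIMILAR

Working:
Compute ~ classes (split until stable):
  P[0] = {{0,1,2,3,4}}
  P[1] = {{0},{1},{2},{3},{4}}
5 equivalence class(es) (converged in 2)
class of 0: {0}; class of 4: {4}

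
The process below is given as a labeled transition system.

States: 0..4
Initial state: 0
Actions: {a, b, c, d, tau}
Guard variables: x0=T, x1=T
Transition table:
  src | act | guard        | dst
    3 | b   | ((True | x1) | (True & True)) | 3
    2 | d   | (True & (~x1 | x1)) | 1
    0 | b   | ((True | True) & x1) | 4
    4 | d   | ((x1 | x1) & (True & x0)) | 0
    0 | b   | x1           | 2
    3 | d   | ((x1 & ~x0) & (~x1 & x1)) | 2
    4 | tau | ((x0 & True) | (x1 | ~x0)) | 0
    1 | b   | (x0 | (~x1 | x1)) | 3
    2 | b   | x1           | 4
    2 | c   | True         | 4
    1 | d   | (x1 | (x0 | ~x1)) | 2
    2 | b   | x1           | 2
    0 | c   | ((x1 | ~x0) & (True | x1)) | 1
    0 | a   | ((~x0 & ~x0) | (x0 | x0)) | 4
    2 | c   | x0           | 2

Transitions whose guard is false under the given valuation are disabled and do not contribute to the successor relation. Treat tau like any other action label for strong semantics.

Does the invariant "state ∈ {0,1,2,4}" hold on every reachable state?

Answer: INVARIANT VIOLATED at state 3

Working:
Allowed set {0,1,2,4}
R = {0,1,2,3,4}
  0: safe
  1: safe
  2: safe
  3: outside
  4: safe
reach 3 via c·b — violates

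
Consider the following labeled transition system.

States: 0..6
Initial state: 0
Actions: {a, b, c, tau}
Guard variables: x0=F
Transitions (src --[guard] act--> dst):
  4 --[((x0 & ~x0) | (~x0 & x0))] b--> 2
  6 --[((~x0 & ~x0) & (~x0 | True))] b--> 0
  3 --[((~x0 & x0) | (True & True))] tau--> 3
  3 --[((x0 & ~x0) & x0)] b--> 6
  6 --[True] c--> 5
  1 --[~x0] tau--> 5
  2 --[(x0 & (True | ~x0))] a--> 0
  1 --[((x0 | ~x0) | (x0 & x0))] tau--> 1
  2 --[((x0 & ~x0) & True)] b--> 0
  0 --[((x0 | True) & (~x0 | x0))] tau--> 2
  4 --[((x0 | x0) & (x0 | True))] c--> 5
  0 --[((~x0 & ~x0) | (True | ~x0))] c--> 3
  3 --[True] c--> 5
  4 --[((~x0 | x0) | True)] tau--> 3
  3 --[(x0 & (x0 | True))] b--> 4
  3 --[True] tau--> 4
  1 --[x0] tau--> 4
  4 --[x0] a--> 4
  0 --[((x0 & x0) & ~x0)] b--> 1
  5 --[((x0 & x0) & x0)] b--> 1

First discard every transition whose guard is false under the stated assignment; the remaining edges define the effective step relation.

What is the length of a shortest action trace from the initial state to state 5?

Breadth-first toward 5:
  Layer 0: {0}
  Layer 1: {2,3}
  Layer 2: {4,5}
first hit 5 at d=2 via c·c

Answer: 2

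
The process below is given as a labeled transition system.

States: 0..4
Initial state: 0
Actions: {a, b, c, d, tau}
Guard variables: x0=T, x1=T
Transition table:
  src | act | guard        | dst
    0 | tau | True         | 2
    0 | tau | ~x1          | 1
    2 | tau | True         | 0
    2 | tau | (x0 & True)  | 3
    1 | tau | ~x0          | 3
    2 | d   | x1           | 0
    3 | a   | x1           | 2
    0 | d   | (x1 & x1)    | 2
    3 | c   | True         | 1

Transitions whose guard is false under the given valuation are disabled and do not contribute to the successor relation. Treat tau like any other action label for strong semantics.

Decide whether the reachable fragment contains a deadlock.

Answer: DEADLOCK at state 1

Trace:
Reachable = {0,1,2,3}
  0: d→2  tau→2  [deg 2]
  1: ∅  [no exit]
  2: d→0  tau→0  tau→3  [deg 3]
  3: a→2  c→1  [deg 2]
trace reaching 1: tau·tau·c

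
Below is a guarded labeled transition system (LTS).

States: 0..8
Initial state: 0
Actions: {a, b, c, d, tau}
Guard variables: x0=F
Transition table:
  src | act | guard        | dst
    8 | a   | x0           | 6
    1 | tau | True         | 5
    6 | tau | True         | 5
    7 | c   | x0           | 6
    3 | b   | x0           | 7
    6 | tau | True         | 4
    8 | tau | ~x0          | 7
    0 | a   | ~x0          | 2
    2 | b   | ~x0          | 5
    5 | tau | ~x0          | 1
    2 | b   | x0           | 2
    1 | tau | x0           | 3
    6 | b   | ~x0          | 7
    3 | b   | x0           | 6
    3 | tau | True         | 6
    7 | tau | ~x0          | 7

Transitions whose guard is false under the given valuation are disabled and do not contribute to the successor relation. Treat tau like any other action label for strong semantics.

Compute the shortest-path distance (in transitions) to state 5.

Answer: 2

Analysis:
Breadth-first toward 5:
  depth 0: {0}
  depth 1: {2}
  depth 2: {5}
depth(5)=2, e.g. a·b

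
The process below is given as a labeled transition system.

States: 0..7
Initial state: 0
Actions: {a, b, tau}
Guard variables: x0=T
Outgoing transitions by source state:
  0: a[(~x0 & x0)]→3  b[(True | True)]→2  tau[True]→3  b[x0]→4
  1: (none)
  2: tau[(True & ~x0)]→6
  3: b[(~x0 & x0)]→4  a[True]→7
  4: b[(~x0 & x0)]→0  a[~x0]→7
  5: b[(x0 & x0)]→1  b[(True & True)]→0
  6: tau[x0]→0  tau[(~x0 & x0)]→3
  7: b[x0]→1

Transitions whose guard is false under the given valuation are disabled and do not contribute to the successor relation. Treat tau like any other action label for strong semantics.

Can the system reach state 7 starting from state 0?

Answer: REACHABLE

Analysis:
After dropping false guards: 8 live edges.
depth 0: {0}
depth 1: {2,3,4}  now seen {0,2,3,4}
depth 2: {7}  now seen {0,2,3,4,7}
depth 3: {1}  now seen {0,1,2,3,4,7}
R = {0,1,2,3,4,7}
trace reaching 7: tau·a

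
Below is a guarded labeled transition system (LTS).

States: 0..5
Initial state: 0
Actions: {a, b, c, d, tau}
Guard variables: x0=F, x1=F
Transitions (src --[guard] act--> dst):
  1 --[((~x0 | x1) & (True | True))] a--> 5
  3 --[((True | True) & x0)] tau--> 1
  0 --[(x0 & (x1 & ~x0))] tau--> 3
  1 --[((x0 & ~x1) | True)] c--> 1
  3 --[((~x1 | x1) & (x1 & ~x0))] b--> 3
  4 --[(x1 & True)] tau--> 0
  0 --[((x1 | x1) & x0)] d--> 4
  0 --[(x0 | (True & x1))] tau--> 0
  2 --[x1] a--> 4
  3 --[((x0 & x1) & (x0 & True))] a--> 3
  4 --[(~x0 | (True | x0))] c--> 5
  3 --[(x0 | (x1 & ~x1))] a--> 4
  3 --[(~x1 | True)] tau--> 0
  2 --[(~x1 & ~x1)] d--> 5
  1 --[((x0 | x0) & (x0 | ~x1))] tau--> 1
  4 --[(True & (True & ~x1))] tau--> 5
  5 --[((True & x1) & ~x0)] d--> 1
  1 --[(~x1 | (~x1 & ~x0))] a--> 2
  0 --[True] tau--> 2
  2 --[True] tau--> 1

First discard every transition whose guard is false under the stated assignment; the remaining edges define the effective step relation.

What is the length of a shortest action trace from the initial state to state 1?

BFS to 1:
  depth 0: {0}
  depth 1: {2}
  depth 2: {1,5}
1 enters at depth 2; path tau·tau

Answer: 2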